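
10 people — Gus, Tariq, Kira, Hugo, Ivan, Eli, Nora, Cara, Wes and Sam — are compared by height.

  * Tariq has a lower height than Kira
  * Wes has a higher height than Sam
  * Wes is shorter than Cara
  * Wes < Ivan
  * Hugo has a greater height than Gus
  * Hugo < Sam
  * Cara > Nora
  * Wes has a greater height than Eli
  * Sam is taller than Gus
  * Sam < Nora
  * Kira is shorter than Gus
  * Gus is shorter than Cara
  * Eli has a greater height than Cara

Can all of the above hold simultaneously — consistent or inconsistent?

inconsistent

We have Wes < Cara stated directly, yet also Cara < Eli < Wes by chaining the others — so Cara < Wes. Contradiction.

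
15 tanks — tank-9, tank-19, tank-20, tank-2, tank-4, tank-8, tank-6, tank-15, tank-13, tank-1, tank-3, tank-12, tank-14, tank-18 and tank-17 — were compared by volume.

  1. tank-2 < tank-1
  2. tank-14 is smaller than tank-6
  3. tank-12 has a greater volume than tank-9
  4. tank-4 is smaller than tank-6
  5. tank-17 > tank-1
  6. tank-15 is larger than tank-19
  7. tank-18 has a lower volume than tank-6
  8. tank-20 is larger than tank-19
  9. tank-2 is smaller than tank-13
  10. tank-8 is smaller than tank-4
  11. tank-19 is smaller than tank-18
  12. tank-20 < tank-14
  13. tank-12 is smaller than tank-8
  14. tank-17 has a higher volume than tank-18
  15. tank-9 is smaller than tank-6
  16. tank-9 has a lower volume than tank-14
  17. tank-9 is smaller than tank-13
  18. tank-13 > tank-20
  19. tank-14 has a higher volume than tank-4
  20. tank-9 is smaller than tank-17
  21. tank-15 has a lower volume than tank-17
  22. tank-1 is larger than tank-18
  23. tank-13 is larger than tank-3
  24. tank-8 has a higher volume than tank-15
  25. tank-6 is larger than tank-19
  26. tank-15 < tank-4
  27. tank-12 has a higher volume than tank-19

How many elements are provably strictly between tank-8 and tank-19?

2

The relations place tank-19 below tank-8. An element lies strictly between them when it is forced above tank-19 and also forced below tank-8.
Above tank-19: {tank-12, tank-18, tank-15, tank-20, tank-1, tank-4, tank-13, tank-14, tank-6, tank-17}. Below tank-8: {tank-9, tank-12, tank-15}.
Intersection: {tank-12, tank-15} — 2.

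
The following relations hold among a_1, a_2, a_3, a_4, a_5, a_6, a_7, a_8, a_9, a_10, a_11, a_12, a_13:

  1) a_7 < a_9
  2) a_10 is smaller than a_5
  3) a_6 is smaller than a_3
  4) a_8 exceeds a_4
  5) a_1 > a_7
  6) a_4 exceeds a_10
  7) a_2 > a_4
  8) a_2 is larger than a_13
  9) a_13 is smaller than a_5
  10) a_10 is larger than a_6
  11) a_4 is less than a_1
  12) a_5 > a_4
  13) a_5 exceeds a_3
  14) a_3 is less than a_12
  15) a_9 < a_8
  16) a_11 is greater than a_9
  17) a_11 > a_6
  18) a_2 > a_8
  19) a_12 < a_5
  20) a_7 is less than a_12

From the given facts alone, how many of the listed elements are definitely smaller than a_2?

7

The elements the relations force below a_2 are a_6, a_10, a_7, a_9, a_13, a_4, a_8 — no chain reaches any other.
That is 7.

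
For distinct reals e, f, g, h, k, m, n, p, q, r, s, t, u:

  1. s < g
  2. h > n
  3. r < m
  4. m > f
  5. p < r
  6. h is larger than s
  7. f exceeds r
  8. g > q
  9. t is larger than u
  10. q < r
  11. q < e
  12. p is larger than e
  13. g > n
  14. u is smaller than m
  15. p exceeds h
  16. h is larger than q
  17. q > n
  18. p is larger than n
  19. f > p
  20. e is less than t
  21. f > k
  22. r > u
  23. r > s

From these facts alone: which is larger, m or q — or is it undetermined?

m

Following the relations from q: q < h < p < r < f < m.
So m is larger.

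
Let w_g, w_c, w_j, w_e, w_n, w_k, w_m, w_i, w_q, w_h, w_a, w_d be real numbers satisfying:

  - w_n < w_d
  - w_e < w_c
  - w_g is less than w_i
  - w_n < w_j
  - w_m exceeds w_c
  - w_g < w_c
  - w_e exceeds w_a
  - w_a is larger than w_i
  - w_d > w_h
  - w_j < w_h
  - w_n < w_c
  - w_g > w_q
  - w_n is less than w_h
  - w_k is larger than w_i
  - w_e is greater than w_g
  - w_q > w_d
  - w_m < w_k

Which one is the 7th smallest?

Chaining the given pairs: w_n < w_j < w_h < w_d < w_q < w_g < w_i < w_a < w_e < w_c < w_m < w_k.
The 7th smallest is w_i.

w_i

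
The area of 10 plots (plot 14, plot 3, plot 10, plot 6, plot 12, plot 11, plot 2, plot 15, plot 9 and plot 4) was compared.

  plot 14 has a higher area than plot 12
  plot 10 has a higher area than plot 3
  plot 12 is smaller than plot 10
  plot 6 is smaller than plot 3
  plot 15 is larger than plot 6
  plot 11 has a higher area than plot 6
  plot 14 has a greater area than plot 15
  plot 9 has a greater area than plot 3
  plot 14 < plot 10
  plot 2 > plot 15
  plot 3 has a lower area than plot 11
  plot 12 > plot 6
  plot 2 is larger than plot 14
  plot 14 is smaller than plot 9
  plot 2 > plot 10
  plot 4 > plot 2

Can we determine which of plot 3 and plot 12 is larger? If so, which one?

Following every chain through plot 3: above plot 3 we get plot 10, plot 11, plot 2, plot 9, plot 4; below plot 3 we get plot 6.
plot 12 is not reached, and no chain runs the other way from plot 12 to plot 3.
So the given relations leave the order of plot 3 and plot 12 undetermined.

undetermined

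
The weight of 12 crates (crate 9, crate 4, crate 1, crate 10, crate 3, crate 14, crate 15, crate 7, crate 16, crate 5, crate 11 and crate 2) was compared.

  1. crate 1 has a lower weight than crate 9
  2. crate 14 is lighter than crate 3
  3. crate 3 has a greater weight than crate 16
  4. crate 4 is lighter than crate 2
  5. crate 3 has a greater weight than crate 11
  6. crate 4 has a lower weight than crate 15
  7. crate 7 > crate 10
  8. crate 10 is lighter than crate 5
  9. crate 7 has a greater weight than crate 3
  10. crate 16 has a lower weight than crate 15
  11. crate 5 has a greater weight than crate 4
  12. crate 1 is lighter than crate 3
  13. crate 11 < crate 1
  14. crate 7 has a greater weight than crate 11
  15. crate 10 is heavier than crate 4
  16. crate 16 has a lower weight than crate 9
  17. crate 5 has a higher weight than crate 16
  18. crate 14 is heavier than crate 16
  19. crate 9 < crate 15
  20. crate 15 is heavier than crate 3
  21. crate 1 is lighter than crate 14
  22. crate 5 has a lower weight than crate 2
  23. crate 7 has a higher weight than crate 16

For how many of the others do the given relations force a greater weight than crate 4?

Directly above crate 4: crate 10, crate 5, crate 2, crate 15.
One step further: crate 7 (5 so far).
No other element is forced above crate 4 by the given relations, so the count is 5.

5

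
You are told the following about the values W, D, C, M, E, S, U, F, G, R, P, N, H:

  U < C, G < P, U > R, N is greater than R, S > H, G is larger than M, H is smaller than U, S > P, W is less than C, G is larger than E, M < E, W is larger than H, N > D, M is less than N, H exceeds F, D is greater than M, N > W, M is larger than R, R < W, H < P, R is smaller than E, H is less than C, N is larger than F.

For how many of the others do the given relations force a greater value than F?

7

Directly above F: H, N.
One step further: U, W, P, C, S (7 so far).
Nothing else is reachable above F; 7 in all.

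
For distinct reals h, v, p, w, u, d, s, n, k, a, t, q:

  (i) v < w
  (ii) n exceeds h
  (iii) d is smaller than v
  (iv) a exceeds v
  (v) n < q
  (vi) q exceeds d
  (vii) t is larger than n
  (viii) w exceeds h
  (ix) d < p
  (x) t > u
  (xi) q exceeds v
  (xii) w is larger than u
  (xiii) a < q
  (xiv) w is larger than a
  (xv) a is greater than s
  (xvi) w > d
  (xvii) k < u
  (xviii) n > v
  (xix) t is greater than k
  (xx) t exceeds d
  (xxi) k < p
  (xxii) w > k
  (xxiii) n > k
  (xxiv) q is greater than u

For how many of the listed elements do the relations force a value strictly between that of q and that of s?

1

Chaining upward from s reaches: a, w.
Chaining downward from q reaches: k, h, d, v, u, a, n.
Strictly between s and q are those in both lists: a — 1 element.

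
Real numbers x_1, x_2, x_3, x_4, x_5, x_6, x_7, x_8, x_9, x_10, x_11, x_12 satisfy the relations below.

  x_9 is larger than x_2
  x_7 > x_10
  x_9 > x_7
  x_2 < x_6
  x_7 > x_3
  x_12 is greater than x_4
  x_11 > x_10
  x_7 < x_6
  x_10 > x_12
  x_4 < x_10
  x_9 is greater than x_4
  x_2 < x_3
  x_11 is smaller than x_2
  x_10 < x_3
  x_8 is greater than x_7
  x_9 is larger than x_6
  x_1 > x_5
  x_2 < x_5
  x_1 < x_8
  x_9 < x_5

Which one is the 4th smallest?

Piecing the relations together gives one ordering: x_4 < x_12 < x_10 < x_11 < x_2 < x_3 < x_7 < x_6 < x_9 < x_5 < x_1 < x_8.
The 4th smallest is x_11.

x_11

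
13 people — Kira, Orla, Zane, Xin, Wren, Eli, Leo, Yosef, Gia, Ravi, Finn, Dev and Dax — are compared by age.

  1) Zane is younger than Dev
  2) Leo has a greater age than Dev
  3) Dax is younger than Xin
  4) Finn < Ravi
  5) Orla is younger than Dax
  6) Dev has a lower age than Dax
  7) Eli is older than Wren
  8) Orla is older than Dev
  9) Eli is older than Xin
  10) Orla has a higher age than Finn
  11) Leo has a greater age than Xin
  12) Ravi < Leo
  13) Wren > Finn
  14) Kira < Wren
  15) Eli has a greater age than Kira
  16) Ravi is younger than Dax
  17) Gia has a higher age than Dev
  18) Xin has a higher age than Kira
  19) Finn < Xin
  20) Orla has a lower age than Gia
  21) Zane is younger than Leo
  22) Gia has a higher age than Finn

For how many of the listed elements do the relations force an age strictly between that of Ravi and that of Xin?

1

Chaining upward from Ravi reaches: Dax, Eli, Leo.
Chaining downward from Xin reaches: Zane, Finn, Kira, Dev, Orla, Dax.
Strictly between Ravi and Xin are those in both lists: Dax — 1 element.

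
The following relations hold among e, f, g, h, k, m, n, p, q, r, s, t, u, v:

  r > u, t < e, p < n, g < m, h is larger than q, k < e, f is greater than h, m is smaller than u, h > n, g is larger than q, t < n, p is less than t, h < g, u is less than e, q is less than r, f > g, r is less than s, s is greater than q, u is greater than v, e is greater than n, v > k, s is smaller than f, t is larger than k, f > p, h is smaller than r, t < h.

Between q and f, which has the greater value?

q < h and h < g give q < g.
Then g < m extends the chain to m.
Then m < u extends the chain to u.
With u < r: q < h < g < m < u < r.
With r < s: q < h < g < m < u < r < s.
With s < f: q < h < g < m < u < r < s < f.
So q < f; f is the larger of the two.

f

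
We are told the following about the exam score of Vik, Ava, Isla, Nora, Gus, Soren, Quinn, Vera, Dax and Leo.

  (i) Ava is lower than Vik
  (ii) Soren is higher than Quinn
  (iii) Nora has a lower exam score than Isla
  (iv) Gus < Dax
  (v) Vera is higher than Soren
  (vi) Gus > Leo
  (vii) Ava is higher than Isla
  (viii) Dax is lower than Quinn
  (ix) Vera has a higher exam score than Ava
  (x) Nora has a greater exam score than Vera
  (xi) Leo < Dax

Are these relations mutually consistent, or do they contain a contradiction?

We have Ava < Vera stated directly, yet also Vera < Nora < Isla < Ava by chaining the others — so Vera < Ava. Contradiction.

inconsistent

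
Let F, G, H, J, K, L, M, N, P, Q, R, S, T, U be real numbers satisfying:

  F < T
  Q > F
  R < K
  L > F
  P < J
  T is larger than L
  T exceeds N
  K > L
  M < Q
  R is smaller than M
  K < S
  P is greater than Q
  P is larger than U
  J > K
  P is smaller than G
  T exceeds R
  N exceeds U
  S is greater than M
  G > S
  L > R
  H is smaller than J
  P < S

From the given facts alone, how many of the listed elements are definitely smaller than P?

From P the given relations immediately reach U, Q.
From those, F, M — 4 in total.
From those, R — 5 in total.
Nothing else is reachable below P; 5 in all.

5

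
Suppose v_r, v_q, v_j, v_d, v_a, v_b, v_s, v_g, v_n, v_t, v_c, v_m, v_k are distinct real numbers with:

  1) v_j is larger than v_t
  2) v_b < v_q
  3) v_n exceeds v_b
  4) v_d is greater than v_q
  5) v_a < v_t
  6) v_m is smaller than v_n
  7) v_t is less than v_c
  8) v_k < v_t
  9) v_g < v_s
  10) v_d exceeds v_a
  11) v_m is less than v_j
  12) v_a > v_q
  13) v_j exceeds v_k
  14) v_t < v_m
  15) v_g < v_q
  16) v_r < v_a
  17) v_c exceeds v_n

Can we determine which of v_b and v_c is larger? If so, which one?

v_c

v_b < v_q and v_q < v_a give v_b < v_a.
With v_a < v_t: v_b < v_q < v_a < v_t.
With v_t < v_m: v_b < v_q < v_a < v_t < v_m.
With v_m < v_n: v_b < v_q < v_a < v_t < v_m < v_n.
Then v_n < v_c extends the chain to v_c.
So v_c is larger.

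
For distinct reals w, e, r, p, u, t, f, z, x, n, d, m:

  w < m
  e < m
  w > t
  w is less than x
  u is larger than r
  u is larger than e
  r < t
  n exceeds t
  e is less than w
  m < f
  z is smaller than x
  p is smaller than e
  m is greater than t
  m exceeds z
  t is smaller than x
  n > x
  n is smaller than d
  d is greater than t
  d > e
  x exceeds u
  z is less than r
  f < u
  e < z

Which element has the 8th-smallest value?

f

Piecing the relations together gives one ordering: p < e < z < r < t < w < m < f < u < x < n < d.
The 8th smallest is f.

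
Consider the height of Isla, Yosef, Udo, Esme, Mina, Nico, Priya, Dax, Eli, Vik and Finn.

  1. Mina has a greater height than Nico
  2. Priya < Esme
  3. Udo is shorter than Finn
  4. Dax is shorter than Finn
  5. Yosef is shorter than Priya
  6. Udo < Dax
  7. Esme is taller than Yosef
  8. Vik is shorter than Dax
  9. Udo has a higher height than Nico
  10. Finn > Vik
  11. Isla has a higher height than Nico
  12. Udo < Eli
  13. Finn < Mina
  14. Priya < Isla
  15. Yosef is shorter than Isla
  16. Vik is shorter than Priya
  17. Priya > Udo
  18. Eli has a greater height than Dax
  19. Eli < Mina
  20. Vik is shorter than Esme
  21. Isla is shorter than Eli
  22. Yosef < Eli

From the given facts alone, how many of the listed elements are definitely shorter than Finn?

4

Directly below Finn: Udo, Vik, Dax.
One step further: Nico (4 so far).
No other element is forced below Finn by the given relations, so the count is 4.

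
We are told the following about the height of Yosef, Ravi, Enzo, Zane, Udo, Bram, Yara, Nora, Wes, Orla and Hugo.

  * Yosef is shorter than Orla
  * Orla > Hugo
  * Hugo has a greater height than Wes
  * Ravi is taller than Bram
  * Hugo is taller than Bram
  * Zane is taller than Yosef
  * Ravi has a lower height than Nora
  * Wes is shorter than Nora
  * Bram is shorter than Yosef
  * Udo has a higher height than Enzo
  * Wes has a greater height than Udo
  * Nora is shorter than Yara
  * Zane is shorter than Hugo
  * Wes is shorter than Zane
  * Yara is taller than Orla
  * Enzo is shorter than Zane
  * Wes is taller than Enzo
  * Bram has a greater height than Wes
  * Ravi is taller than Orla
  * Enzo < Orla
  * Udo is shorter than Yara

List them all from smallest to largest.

Enzo < Udo < Wes < Bram < Yosef < Zane < Hugo < Orla < Ravi < Nora < Yara

The consecutive links are each given: Enzo < Udo; Udo < Wes; Wes < Bram; Bram < Yosef; Yosef < Zane; Zane < Hugo; Hugo < Orla; Orla < Ravi; Ravi < Nora; Nora < Yara.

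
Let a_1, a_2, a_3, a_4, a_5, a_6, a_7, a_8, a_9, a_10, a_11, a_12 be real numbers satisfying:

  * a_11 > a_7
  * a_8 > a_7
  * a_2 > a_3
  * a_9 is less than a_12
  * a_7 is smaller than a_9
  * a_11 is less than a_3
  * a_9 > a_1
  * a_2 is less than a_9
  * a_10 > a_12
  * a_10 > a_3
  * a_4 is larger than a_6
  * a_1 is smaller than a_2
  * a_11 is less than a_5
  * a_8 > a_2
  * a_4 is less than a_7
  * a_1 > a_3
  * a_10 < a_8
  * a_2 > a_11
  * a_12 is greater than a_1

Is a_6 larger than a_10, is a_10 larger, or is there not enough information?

a_10

a_6 < a_4 < a_7 < a_11 < a_3 < a_1 < a_2 < a_9 < a_12 < a_10, by transitivity through a_4, a_7, a_11, a_3, a_1, a_2, a_9, a_12.
So a_10 is larger.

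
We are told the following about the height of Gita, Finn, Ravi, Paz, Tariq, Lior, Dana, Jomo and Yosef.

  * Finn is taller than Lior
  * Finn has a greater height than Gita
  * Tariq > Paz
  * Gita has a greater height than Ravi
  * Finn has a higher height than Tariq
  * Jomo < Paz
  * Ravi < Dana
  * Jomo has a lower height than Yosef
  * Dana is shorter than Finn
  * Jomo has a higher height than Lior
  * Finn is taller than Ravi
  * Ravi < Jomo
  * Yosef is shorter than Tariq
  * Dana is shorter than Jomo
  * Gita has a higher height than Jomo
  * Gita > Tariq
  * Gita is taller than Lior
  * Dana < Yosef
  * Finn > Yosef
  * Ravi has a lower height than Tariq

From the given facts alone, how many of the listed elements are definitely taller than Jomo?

The elements the relations force above Jomo are Yosef, Paz, Tariq, Gita, Finn — no chain reaches any other.
That is 5.

5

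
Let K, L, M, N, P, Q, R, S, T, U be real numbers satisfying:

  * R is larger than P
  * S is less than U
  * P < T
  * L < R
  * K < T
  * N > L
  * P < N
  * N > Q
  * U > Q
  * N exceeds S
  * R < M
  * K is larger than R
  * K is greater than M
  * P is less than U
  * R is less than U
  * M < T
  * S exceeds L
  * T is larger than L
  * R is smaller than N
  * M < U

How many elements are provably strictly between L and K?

2

The relations place L below K. An element lies strictly between them when it is forced above L and also forced below K.
Above L: {R, M, T, S, U, N}. Below K: {P, R, M}.
Intersection: {R, M} — 2.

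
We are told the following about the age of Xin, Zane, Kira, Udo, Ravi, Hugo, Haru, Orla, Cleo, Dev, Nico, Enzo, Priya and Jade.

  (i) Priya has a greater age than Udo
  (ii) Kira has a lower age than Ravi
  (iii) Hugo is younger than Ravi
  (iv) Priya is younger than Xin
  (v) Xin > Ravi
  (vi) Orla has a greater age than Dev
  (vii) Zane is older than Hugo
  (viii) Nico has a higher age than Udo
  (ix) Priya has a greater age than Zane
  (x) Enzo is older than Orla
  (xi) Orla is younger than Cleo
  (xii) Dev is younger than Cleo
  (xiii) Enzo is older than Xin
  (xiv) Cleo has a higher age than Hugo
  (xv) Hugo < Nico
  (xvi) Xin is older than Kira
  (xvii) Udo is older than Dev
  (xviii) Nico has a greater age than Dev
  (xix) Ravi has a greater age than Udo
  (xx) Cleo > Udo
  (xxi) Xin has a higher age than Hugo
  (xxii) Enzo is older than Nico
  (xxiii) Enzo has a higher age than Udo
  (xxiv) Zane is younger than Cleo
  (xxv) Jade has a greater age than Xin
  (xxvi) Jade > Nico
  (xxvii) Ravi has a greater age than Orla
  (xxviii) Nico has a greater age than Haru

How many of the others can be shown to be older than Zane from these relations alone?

From Zane the given relations immediately reach Priya, Cleo.
From those, Xin — 3 in total.
From those, Jade, Enzo — 5 in total.
No other element is forced above Zane by the given relations, so the count is 5.

5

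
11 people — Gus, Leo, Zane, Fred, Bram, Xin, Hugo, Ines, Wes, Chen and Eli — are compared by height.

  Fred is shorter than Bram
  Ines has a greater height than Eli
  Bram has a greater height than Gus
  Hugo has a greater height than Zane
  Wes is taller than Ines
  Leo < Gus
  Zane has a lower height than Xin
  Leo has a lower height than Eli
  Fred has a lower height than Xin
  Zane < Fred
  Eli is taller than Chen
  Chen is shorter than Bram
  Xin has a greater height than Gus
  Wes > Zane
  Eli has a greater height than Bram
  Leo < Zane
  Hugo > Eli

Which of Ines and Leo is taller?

Ines

The relevant relations are Leo < Zane; Zane < Fred; Fred < Bram; Bram < Eli; Eli < Ines.
Chaining these gives Leo < Zane < Fred < Bram < Eli < Ines.
So Leo < Ines; Ines is the taller of the two.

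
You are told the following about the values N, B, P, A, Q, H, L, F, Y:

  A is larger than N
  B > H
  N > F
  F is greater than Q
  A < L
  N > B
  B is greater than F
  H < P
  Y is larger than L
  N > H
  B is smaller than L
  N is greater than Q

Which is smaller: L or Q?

Q

The relevant relations are Q < F; F < B; B < N; N < A; A < L.
Chaining these gives Q < F < B < N < A < L.
So Q < L; Q is the smaller of the two.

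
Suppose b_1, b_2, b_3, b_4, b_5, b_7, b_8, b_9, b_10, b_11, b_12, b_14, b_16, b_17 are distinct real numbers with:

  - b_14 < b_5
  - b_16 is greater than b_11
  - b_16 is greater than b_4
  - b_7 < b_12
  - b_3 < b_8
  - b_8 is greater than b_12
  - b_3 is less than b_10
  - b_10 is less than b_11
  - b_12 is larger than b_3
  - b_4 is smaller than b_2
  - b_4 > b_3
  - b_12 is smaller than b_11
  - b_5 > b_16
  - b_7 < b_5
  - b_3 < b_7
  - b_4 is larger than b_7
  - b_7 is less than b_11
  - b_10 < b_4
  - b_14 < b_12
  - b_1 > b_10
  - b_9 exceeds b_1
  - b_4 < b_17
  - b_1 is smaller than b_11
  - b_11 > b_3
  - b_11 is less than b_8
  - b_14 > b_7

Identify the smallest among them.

b_3

Chaining upward from b_3: directly above it, b_7, b_10, b_12, b_11, b_4, b_8; then b_1, b_14, b_16, b_2, b_5, b_17; then b_9.
That covers every other element, and nothing is given below b_3, so b_3 is the smallest.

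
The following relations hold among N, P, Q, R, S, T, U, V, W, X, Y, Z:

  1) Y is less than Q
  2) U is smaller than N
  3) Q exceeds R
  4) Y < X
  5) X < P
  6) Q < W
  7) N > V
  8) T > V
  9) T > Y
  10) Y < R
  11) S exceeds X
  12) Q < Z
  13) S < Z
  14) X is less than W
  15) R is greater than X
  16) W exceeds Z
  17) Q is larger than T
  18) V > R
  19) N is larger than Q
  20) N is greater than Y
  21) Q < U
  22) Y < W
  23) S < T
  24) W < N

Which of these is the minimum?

Chaining upward from Y: directly above it, X, R, T, Q, W, N; then P, V, S, Z, U.
That covers every other element, and nothing is given below Y, so Y is the minimum.

Y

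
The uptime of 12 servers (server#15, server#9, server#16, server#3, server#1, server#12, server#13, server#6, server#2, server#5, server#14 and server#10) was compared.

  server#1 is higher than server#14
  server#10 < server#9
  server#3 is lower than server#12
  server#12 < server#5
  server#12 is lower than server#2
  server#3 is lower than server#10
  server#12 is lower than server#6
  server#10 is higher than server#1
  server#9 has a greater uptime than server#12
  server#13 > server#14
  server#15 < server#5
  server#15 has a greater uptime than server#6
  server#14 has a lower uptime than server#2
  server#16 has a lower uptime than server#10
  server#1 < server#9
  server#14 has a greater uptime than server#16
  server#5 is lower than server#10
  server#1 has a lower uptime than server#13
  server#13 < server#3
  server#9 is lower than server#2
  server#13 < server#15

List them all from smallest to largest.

server#16 < server#14 < server#1 < server#13 < server#3 < server#12 < server#6 < server#15 < server#5 < server#10 < server#9 < server#2

The consecutive links are each given: server#16 < server#14; server#14 < server#1; server#1 < server#13; server#13 < server#3; server#3 < server#12; server#12 < server#6; server#6 < server#15; server#15 < server#5; server#5 < server#10; server#10 < server#9; server#9 < server#2.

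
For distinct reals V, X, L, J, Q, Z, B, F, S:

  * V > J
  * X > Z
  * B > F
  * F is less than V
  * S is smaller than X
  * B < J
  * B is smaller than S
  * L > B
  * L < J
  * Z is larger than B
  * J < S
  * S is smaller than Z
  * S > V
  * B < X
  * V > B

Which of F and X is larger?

The relevant relations are F < B; B < L; L < J; J < V; V < S; S < Z; Z < X.
Chaining these gives F < B < L < J < V < S < Z < X.
So F < X; X is the larger of the two.

X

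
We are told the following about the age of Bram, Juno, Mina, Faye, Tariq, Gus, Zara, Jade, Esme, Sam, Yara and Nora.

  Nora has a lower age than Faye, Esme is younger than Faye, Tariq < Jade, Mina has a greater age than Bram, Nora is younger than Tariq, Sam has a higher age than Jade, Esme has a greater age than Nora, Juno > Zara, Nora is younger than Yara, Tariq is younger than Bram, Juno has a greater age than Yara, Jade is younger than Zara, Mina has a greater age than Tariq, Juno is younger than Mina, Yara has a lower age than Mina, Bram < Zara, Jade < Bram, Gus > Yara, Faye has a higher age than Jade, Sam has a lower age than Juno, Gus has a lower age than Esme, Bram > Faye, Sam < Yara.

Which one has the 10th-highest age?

Jade

The consecutive relations fix a unique order: Nora < Tariq < Jade < Sam < Yara < Gus < Esme < Faye < Bram < Zara < Juno < Mina.
Counting 10 from the largest end gives Jade.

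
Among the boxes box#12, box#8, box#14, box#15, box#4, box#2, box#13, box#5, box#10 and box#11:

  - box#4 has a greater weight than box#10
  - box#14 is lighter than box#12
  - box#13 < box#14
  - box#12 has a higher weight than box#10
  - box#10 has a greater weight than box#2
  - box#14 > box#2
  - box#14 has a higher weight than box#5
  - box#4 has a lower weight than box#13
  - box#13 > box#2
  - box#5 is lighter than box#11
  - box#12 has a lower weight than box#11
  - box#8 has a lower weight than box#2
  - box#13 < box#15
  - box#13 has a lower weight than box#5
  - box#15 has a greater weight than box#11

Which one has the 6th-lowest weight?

box#5

The consecutive relations fix a unique order: box#8 < box#2 < box#10 < box#4 < box#13 < box#5 < box#14 < box#12 < box#11 < box#15.
Counting 6 from the smallest end gives box#5.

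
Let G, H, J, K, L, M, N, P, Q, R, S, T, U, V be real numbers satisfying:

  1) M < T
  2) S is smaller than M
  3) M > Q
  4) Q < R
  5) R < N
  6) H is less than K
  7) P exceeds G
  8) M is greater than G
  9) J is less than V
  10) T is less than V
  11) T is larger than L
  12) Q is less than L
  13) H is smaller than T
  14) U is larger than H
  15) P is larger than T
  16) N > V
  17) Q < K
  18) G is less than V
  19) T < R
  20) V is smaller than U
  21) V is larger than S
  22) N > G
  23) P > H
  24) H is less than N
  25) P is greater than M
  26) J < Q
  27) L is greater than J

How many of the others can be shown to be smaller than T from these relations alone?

7

Directly below T: H, L, M.
One step further: G, J, Q, S (7 so far).
No other element is forced below T by the given relations, so the count is 7.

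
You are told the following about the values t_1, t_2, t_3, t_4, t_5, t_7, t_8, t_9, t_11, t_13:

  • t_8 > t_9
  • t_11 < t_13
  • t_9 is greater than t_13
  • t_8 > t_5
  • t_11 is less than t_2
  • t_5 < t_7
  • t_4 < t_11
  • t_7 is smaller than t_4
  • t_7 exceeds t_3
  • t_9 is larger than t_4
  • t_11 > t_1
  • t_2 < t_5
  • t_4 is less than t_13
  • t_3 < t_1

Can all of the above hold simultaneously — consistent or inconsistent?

inconsistent

We have t_4 < t_11 stated directly, yet also t_11 < t_2 < t_5 < t_7 < t_4 by chaining the others — so t_11 < t_4. Contradiction.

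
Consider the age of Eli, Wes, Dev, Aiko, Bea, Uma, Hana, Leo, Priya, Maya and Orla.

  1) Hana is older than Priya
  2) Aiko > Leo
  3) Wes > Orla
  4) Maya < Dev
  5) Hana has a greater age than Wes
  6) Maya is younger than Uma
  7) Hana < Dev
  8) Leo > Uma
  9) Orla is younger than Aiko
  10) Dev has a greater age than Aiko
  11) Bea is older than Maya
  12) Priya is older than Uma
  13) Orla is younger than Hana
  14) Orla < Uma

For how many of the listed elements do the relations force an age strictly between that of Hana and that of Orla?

Chaining upward from Orla reaches: Uma, Leo, Priya, Aiko, Wes, Dev.
Chaining downward from Hana reaches: Maya, Uma, Priya, Wes.
Strictly between Orla and Hana are those in both lists: Uma, Priya, Wes — 3 elements.

3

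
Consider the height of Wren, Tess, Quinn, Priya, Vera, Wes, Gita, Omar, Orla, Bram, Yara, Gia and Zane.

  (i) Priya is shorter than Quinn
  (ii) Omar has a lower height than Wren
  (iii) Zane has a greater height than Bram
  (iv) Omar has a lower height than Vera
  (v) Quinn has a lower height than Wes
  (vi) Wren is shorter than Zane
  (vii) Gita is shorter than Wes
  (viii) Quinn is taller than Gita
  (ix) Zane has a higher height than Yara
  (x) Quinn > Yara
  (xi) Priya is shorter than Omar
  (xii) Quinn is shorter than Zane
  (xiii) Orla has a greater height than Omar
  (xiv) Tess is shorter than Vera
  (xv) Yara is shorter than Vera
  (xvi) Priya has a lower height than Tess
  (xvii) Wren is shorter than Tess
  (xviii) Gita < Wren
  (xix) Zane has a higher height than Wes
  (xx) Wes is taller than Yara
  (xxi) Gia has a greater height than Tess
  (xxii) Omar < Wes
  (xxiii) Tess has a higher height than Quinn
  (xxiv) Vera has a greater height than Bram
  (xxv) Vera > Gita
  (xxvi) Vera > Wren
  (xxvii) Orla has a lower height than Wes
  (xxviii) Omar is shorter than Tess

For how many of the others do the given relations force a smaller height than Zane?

Directly below Zane: Yara, Quinn, Bram, Wren, Wes.
One step further: Priya, Gita, Omar, Orla (9 so far).
Nothing else is reachable below Zane; 9 in all.

9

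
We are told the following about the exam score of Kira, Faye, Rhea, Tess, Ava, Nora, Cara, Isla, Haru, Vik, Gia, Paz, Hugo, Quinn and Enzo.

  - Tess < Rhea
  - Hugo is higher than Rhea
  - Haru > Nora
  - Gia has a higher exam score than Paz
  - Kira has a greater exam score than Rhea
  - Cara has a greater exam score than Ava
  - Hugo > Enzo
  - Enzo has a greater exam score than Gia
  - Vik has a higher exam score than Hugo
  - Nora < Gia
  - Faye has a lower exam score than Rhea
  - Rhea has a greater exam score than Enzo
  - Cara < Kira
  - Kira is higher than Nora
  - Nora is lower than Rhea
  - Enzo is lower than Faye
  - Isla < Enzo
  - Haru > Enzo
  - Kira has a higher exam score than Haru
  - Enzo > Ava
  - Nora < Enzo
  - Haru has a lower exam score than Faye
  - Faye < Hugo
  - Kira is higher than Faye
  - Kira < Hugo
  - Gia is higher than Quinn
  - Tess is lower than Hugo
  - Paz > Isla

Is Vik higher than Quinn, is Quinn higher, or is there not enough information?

Vik

Chaining the given relations: Quinn < Gia < Enzo < Haru < Faye < Rhea < Kira < Hugo < Vik.
So Vik is higher.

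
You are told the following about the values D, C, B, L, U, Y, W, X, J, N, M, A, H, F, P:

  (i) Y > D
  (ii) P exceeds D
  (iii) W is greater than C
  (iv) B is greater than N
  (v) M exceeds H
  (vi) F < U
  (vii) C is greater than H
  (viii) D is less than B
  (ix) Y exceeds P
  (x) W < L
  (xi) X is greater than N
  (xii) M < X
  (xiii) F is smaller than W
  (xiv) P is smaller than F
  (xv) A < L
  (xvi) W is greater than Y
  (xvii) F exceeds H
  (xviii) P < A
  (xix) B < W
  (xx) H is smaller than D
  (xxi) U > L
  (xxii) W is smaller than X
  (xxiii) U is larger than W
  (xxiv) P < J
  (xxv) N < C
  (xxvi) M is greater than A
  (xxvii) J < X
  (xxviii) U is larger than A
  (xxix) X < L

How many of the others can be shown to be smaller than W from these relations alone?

The elements the relations force below W are H, D, N, P, C, F, Y, B — no chain reaches any other.
That is 8.

8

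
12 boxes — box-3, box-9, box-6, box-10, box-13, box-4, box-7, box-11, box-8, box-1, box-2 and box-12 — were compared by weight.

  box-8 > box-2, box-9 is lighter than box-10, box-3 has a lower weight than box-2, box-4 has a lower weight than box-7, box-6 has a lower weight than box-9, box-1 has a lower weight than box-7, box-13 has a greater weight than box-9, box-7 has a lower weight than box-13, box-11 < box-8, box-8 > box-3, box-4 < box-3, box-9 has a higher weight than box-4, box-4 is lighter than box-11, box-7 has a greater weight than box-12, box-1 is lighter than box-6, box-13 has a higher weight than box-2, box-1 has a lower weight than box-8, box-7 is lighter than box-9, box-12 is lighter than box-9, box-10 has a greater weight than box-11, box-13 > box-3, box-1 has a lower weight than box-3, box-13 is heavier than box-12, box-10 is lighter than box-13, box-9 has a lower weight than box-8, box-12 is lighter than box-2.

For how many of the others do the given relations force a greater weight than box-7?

Directly above box-7: box-9, box-13.
One step further: box-8, box-10 (4 so far).
No other element is forced above box-7 by the given relations, so the count is 4.

4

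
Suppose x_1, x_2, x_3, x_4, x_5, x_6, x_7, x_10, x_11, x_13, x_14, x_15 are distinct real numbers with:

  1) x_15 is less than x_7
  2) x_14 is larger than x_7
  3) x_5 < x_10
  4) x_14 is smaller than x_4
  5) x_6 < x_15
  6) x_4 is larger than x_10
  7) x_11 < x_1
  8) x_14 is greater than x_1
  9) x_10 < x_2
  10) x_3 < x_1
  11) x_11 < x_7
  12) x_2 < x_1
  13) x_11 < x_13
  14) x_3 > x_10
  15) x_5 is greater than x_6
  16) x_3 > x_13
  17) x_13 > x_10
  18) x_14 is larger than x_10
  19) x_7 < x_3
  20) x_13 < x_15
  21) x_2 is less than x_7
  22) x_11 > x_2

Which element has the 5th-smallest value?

Piecing the relations together gives one ordering: x_6 < x_5 < x_10 < x_2 < x_11 < x_13 < x_15 < x_7 < x_3 < x_1 < x_14 < x_4.
Counting 5 from the smallest end gives x_11.

x_11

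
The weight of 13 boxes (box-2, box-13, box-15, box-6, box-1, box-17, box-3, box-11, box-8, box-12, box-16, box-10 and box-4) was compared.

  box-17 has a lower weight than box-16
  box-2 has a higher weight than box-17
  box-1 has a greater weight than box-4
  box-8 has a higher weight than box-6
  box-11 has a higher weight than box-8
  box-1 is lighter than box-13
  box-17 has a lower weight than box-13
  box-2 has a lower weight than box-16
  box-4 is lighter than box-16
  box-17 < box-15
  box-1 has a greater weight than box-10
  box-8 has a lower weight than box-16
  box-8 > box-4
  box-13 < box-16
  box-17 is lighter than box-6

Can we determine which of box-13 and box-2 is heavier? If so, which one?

Following every chain through box-2: above box-2 we get box-16; below box-2 we get box-17.
box-13 is not reached, and no chain runs the other way from box-13 to box-2.
So the given relations leave the order of box-2 and box-13 undetermined.

undetermined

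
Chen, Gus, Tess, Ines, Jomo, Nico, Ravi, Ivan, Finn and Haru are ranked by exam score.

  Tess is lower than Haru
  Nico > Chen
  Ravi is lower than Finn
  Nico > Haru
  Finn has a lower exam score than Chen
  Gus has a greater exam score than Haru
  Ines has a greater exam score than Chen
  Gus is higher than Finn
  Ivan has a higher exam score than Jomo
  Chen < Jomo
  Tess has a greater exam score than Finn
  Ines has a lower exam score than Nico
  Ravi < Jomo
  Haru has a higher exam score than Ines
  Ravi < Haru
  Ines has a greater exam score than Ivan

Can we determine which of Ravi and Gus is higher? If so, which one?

Gus

Link the given pairs in sequence: Ravi < Finn; Finn < Chen; Chen < Jomo; Jomo < Ivan; Ivan < Ines; Ines < Haru; Haru < Gus.
Chaining these gives Ravi < Finn < Chen < Jomo < Ivan < Ines < Haru < Gus.
So Gus is higher.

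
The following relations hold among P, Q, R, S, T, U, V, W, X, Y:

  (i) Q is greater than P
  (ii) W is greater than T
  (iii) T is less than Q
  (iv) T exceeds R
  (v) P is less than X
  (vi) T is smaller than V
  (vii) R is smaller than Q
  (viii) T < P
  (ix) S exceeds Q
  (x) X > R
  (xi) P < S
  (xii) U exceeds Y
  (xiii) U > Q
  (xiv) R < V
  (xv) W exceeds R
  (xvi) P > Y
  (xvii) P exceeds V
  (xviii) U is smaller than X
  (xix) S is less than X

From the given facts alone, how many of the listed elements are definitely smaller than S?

From S the given relations immediately reach P, Q.
From those, Y, R, T, V — 6 in total.
Nothing else is reachable below S; 6 in all.

6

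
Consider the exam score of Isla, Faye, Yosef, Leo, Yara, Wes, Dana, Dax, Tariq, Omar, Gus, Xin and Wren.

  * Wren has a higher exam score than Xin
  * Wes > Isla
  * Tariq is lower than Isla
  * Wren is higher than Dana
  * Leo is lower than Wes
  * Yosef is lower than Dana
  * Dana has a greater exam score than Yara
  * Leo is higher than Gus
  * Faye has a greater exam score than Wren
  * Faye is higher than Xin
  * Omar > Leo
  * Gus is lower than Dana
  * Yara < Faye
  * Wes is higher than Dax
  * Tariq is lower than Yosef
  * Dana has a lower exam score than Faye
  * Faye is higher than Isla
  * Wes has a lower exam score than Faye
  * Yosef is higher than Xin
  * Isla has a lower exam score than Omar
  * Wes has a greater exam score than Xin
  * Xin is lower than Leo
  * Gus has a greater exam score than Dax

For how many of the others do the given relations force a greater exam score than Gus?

6

From Gus the given relations immediately reach Leo, Dana.
From those, Wes, Wren, Omar, Faye — 6 in total.
No other element is forced above Gus by the given relations, so the count is 6.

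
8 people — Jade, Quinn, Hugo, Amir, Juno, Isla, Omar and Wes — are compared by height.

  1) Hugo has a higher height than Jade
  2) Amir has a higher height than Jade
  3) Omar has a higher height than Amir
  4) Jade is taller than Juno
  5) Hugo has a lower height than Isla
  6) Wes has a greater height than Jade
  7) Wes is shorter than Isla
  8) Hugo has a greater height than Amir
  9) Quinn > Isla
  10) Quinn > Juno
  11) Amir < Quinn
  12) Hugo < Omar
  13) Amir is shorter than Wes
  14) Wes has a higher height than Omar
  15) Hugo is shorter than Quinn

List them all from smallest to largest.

Juno < Jade < Amir < Hugo < Omar < Wes < Isla < Quinn

The consecutive links are each given: Juno < Jade; Jade < Amir; Amir < Hugo; Hugo < Omar; Omar < Wes; Wes < Isla; Isla < Quinn.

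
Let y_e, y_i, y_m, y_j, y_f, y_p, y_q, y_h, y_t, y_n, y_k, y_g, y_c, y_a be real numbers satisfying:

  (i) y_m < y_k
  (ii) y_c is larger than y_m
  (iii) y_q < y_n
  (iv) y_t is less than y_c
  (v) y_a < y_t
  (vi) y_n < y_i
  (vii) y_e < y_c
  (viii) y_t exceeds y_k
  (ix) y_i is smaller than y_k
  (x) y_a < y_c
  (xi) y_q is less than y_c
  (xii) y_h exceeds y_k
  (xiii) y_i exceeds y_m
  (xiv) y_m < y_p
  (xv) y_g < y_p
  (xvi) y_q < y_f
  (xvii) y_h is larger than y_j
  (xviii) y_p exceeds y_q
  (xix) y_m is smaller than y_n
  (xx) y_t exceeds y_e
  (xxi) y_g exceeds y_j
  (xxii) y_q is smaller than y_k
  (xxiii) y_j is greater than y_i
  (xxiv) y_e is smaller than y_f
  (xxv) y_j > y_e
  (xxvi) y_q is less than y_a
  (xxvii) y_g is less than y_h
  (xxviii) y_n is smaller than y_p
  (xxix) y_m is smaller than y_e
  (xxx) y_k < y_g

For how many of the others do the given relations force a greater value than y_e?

7

Directly above y_e: y_j, y_f, y_t, y_c.
One step further: y_g, y_h (6 so far).
One step further: y_p (7 so far).
No other element is forced above y_e by the given relations, so the count is 7.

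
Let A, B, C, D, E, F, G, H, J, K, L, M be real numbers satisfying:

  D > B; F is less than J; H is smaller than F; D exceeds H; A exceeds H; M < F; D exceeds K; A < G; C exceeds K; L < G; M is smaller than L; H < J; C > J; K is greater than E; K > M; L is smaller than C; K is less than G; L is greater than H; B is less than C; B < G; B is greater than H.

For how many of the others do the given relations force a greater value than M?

7

Directly above M: L, K, F.
One step further: G, J, D, C (7 so far).
Nothing else is reachable above M; 7 in all.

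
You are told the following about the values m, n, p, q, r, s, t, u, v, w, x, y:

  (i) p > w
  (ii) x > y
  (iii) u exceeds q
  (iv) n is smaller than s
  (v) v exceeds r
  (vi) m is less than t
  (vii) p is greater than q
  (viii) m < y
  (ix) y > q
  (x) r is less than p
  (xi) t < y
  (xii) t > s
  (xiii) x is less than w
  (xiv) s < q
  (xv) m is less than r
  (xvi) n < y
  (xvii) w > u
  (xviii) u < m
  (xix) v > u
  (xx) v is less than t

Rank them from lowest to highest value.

Nothing is placed below n, so it is least; from there n < s; s < q; q < u; u < m; m < r; r < v; v < t; t < y; y < x; x < w; w < p, each given directly.

n < s < q < u < m < r < v < t < y < x < w < p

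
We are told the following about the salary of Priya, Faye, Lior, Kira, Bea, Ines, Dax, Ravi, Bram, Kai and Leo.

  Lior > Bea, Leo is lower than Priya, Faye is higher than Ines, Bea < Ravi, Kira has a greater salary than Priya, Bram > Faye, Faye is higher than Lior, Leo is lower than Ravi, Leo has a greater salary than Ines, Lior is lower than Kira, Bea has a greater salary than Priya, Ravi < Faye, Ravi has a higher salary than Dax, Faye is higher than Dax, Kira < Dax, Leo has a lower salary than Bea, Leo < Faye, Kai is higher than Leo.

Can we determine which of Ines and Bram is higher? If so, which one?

Ines < Leo and Leo < Priya give Ines < Priya.
Then Priya < Bea extends the chain to Bea.
With Bea < Lior: Ines < Leo < Priya < Bea < Lior.
Then Lior < Kira extends the chain to Kira.
With Kira < Dax: Ines < Leo < Priya < Bea < Lior < Kira < Dax.
Then Dax < Ravi extends the chain to Ravi.
Then Ravi < Faye extends the chain to Faye.
With Faye < Bram: Ines < Leo < Priya < Bea < Lior < Kira < Dax < Ravi < Faye < Bram.
So Bram is higher.

Bram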